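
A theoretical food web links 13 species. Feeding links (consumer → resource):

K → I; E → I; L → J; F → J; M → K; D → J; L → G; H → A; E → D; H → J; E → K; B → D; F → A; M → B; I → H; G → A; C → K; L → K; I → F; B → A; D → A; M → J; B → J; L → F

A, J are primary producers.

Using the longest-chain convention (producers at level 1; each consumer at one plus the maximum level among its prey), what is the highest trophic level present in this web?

5

Producers (level 1): A, J.
A → H → I → K → M gives M level 5.
No species has a prey at level 5, so no species reaches level 6.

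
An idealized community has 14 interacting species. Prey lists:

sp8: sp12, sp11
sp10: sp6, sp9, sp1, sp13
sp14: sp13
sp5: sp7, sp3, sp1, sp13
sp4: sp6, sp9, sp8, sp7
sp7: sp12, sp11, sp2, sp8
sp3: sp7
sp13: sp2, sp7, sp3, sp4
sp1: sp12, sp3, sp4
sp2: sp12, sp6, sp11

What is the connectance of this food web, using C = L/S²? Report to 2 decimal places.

The web has S = 14 species and L = 30 feeding links.
C = L / S² = 30 / 196 = 0.1531 ≈ 0.15.

C = 0.15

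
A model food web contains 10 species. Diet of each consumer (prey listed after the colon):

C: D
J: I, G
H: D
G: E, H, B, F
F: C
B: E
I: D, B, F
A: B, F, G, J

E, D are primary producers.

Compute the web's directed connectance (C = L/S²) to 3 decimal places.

C = 0.170

The web has S = 10 species and L = 17 feeding links.
C = L / S² = 17 / 100 = 0.1700 ≈ 0.170.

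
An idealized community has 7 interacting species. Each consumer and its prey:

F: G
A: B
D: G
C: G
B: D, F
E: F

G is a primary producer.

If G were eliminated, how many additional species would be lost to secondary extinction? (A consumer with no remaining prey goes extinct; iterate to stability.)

6

Remove G.
Round 1: D (all prey gone), C (all prey gone), F (all prey gone) → extinct.
Round 2: B (all prey gone), E (all prey gone) → extinct.
Round 3: A (all prey gone) → extinct.
No further losses. Total secondary extinctions: 6.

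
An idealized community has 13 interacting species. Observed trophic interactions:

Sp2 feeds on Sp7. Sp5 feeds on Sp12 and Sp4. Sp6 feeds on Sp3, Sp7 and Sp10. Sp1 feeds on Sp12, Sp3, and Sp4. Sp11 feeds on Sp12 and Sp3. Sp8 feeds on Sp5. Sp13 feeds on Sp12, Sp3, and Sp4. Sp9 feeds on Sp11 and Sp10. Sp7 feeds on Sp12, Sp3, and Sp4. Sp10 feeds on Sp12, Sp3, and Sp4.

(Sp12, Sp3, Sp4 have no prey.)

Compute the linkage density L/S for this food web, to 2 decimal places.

L/S = 1.77

There are L = 23 links among S = 13 species.
L/S = 23/13 = 1.7692 ≈ 1.77.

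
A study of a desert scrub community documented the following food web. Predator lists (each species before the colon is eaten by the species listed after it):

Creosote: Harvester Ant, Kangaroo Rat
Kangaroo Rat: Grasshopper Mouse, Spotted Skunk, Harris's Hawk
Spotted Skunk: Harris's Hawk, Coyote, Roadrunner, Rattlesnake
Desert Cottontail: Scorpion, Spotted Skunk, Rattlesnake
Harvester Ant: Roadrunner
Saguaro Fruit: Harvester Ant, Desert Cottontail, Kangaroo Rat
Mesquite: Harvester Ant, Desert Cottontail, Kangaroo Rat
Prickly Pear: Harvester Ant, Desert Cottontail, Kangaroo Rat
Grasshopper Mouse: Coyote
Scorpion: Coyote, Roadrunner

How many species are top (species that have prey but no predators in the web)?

Top species (has prey, but nothing eats it): Harris's Hawk, Coyote, Roadrunner, Rattlesnake.
Count: 4.

4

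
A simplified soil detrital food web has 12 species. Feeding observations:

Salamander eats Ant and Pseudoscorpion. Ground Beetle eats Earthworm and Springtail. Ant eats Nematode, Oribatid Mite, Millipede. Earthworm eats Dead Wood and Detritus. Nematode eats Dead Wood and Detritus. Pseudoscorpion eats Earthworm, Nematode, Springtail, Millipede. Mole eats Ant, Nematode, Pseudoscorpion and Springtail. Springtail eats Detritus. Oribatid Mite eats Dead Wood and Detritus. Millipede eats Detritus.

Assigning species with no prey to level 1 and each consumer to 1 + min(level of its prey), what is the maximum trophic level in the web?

Basal resources (level 1): Detritus, Dead Wood.
Following each consumer down to its lowest-level prey: Detritus → Springtail → Pseudoscorpion → Salamander (levels 1 through 4).
All prey of Salamander (Pseudoscorpion 3, Ant 3) are at level 3 or above, so Salamander is at level 1 + 3 = 4.
Every consumer has at least one prey at level 3 or below, so none exceeds level 4.

4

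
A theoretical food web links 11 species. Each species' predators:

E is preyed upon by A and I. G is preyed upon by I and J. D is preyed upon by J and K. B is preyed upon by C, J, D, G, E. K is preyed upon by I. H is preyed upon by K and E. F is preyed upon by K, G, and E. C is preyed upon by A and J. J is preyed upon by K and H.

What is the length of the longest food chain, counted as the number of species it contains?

One longest chain: B → C → J → H → E → I.
It has 6 species and 5 links.

6 species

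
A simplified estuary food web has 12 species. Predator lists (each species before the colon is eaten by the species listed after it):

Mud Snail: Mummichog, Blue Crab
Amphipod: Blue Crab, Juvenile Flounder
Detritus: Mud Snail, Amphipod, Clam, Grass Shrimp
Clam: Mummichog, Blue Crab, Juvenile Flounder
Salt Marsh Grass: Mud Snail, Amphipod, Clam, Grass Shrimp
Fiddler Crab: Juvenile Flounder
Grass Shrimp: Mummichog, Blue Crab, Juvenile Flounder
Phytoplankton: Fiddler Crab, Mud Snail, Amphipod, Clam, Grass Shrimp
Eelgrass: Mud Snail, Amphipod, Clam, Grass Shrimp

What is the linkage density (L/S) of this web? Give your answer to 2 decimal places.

L/S = 2.33

There are L = 28 links among S = 12 species.
L/S = 28/12 = 2.3333 ≈ 2.33.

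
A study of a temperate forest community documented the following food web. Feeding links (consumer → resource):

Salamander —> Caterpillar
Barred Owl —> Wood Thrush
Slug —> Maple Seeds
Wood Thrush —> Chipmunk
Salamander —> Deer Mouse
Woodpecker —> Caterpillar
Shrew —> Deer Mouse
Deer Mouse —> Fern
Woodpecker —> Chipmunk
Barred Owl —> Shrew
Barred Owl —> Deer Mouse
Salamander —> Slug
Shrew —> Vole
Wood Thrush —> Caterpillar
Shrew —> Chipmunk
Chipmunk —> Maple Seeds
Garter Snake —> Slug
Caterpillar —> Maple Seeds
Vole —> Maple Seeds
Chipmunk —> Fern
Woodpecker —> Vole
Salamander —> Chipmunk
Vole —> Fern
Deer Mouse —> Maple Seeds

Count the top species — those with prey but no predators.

Top species (has prey, but nothing eats it): Garter Snake, Salamander, Woodpecker, Barred Owl.
Count: 4.

4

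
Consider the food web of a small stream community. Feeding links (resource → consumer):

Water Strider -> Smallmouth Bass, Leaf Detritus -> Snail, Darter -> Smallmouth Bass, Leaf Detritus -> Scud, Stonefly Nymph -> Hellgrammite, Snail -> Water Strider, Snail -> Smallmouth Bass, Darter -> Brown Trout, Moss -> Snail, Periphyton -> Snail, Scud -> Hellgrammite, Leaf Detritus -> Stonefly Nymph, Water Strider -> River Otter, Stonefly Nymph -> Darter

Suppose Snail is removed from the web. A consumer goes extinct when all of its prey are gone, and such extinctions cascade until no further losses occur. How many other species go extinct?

Remove Snail.
Round 1: Water Strider (all prey gone) → extinct.
Round 2: River Otter (all prey gone) → extinct.
No further losses. Total secondary extinctions: 2.

2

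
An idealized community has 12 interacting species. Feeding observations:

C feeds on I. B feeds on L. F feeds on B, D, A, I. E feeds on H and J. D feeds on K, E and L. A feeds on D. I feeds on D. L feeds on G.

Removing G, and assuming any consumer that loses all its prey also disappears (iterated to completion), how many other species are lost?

Remove G.
Round 1: L (all prey gone) → extinct.
Round 2: B (all prey gone) → extinct.
No further losses. Total secondary extinctions: 2.

2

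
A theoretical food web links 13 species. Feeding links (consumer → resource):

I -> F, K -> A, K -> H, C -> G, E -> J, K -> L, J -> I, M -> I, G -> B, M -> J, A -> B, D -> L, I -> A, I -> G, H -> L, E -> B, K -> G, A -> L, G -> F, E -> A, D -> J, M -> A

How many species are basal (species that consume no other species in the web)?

3

Basal species (no prey listed): B, L, F.
Count: 3.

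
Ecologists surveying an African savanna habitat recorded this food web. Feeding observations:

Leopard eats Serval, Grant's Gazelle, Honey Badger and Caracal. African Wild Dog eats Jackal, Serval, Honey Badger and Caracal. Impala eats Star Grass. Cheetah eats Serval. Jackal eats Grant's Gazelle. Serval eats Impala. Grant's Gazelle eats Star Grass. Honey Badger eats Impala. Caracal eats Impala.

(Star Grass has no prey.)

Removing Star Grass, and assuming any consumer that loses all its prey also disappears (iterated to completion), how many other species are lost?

Remove Star Grass.
Round 1: Grant's Gazelle (all prey gone), Impala (all prey gone) → extinct.
Round 2: Honey Badger (all prey gone), Caracal (all prey gone), Serval (all prey gone), Jackal (all prey gone) → extinct.
Round 3: Cheetah (all prey gone), African Wild Dog (all prey gone), Leopard (all prey gone) → extinct.
No further losses. Total secondary extinctions: 9.

9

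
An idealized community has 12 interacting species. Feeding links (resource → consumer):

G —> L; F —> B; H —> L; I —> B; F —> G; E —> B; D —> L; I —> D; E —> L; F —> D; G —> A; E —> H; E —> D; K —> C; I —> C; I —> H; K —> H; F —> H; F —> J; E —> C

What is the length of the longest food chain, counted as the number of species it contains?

One longest chain: F → G → L.
It has 3 species and 2 links.

3 species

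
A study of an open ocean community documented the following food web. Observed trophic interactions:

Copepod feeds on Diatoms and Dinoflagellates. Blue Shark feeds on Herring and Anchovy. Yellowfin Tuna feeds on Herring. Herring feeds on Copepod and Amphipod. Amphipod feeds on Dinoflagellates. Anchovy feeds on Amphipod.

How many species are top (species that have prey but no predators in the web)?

2

Top species (has prey, but nothing eats it): Yellowfin Tuna, Blue Shark.
Count: 2.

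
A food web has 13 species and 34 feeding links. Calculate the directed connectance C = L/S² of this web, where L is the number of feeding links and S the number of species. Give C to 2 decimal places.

C = 0.20

The web has S = 13 species and L = 34 feeding links.
C = L / S² = 34 / 169 = 0.2012 ≈ 0.20.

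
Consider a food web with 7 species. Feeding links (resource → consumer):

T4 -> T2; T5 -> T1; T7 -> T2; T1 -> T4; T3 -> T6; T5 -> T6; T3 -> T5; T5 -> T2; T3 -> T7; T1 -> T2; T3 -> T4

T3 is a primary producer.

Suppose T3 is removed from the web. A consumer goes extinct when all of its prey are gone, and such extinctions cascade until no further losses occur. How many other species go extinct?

Remove T3.
Round 1: T7 (all prey gone), T5 (all prey gone) → extinct.
Round 2: T1 (all prey gone), T6 (all prey gone) → extinct.
Round 3: T4 (all prey gone) → extinct.
Round 4: T2 (all prey gone) → extinct.
No further losses. Total secondary extinctions: 6.

6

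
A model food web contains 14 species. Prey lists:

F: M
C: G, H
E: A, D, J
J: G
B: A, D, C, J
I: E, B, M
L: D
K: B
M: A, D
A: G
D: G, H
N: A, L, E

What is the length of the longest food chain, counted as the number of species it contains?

4 species

One longest chain: G → A → M → F.
It has 4 species and 3 links.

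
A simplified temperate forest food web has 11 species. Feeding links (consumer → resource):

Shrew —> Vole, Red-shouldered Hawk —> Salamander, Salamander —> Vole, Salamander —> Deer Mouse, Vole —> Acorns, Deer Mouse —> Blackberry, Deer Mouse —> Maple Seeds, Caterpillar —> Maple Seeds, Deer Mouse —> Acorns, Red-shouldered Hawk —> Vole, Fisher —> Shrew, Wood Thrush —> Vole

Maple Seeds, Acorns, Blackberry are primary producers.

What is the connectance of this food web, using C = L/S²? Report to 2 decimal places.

The web has S = 11 species and L = 12 feeding links.
C = L / S² = 12 / 121 = 0.0992 ≈ 0.10.

C = 0.10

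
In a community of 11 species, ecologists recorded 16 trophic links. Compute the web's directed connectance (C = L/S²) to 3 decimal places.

The web has S = 11 species and L = 16 feeding links.
C = L / S² = 16 / 121 = 0.1322 ≈ 0.132.

C = 0.132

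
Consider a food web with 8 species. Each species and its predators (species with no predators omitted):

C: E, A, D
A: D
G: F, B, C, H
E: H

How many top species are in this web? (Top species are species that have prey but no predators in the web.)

Top species (has prey, but nothing eats it): F, B, H, D.
Count: 4.

4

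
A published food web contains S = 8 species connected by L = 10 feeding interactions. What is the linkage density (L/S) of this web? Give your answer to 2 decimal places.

L/S = 1.25

There are L = 10 links among S = 8 species.
L/S = 10/8 = 1.2500 ≈ 1.25.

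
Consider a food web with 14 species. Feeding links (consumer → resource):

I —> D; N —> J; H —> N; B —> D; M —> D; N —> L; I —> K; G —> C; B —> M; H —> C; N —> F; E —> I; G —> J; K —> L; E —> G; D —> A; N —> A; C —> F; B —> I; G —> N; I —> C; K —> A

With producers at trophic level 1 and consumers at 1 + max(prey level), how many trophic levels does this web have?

Producers (level 1): A, J, F, L.
A → D → M → B gives B level 4.
No species has a prey at level 4, so no species reaches level 5.

4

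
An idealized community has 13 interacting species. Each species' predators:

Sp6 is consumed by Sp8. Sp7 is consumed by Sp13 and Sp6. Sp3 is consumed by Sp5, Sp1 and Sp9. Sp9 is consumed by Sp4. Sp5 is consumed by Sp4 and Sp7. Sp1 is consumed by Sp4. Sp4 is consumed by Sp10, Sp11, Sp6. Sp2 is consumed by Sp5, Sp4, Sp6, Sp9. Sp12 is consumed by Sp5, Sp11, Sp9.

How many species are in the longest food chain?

One longest chain: Sp3 → Sp9 → Sp4 → Sp6 → Sp8.
It has 5 species and 4 links.

5 species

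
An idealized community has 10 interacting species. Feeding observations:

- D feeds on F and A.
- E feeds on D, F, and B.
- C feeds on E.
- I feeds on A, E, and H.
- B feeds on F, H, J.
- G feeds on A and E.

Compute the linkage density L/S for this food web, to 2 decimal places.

There are L = 14 links among S = 10 species.
L/S = 14/10 = 1.4000 ≈ 1.40.

L/S = 1.40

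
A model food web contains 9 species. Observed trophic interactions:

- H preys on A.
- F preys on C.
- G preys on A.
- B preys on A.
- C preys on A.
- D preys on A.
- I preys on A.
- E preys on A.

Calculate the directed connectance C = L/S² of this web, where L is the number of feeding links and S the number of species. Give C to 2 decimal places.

C = 0.10

The web has S = 9 species and L = 8 feeding links.
C = L / S² = 8 / 81 = 0.0988 ≈ 0.10.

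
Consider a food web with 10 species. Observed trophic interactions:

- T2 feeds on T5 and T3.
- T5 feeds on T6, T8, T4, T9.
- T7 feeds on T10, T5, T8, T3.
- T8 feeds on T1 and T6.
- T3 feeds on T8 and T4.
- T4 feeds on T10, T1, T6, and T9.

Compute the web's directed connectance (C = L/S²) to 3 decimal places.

C = 0.180

The web has S = 10 species and L = 18 feeding links.
C = L / S² = 18 / 100 = 0.1800 ≈ 0.180.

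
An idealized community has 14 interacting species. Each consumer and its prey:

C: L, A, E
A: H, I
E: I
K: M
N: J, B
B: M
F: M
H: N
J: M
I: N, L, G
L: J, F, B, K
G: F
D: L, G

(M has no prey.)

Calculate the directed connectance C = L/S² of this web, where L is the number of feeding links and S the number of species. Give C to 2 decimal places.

C = 0.12

The web has S = 14 species and L = 23 feeding links.
C = L / S² = 23 / 196 = 0.1173 ≈ 0.12.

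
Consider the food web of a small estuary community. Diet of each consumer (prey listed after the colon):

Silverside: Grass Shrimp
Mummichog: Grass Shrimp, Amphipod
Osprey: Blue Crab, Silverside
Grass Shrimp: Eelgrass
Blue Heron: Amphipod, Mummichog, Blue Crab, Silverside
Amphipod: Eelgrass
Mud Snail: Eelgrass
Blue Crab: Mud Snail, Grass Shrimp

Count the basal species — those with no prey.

1

Basal species (no prey listed): Eelgrass.
Count: 1.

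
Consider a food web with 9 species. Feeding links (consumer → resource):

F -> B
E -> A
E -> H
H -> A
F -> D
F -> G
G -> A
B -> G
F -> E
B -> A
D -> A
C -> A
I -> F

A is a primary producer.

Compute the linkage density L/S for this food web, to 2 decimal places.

L/S = 1.44

There are L = 13 links among S = 9 species.
L/S = 13/9 = 1.4444 ≈ 1.44.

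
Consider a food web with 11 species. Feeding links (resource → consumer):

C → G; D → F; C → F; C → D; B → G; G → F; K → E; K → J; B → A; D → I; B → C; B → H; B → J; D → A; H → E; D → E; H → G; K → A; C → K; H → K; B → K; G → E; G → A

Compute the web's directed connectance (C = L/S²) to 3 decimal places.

The web has S = 11 species and L = 23 feeding links.
C = L / S² = 23 / 121 = 0.1901 ≈ 0.190.

C = 0.190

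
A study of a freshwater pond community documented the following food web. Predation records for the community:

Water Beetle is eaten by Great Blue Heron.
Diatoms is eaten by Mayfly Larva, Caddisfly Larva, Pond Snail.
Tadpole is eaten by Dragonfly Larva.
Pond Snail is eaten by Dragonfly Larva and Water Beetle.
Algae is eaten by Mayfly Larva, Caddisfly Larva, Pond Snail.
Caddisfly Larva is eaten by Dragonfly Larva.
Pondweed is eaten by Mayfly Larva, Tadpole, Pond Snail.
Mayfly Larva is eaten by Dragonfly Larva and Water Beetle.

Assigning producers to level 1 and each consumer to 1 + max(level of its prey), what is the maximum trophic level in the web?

4

Producers (level 1): Pondweed, Diatoms, Algae.
Pondweed → Pond Snail → Water Beetle → Great Blue Heron gives Great Blue Heron level 4.
No species has a prey at level 4, so no species reaches level 5.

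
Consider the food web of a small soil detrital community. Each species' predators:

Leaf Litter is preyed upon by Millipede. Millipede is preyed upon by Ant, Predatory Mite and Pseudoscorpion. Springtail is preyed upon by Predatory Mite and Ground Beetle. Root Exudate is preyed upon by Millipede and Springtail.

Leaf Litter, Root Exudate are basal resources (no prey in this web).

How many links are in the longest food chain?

One longest chain: Leaf Litter → Millipede → Ant.
It has 3 species and 2 links.

2 links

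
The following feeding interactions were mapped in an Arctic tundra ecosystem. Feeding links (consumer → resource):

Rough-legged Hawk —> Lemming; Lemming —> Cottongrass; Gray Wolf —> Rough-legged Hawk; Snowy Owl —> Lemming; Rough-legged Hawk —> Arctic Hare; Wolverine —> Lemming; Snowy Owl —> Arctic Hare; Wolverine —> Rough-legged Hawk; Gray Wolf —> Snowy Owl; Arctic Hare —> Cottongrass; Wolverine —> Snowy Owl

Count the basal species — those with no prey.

1

Basal species (no prey listed): Cottongrass.
Count: 1.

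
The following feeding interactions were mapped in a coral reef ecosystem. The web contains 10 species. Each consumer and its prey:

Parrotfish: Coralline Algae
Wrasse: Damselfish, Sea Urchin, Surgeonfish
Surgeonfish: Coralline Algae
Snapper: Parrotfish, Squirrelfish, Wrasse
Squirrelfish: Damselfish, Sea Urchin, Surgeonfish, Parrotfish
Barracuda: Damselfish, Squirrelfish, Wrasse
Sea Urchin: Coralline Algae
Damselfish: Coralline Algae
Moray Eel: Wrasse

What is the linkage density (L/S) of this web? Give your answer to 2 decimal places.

There are L = 18 links among S = 10 species.
L/S = 18/10 = 1.8000 ≈ 1.80.

L/S = 1.80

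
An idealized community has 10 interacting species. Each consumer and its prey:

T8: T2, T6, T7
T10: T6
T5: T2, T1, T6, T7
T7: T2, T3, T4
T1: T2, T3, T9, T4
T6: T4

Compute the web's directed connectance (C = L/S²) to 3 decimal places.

The web has S = 10 species and L = 16 feeding links.
C = L / S² = 16 / 100 = 0.1600 ≈ 0.160.

C = 0.160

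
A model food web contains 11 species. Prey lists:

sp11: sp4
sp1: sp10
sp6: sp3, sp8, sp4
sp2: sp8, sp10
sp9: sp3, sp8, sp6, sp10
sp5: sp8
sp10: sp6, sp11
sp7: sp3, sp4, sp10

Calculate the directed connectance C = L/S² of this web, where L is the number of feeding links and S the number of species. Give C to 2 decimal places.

The web has S = 11 species and L = 17 feeding links.
C = L / S² = 17 / 121 = 0.1405 ≈ 0.14.

C = 0.14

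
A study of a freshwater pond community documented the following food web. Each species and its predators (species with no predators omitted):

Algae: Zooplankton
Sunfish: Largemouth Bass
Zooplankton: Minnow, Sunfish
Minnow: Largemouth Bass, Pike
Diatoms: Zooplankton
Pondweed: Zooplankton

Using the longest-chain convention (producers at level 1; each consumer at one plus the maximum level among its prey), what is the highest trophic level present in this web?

4

Producers (level 1): Pondweed, Diatoms, Algae.
Pondweed → Zooplankton → Minnow → Pike gives Pike level 4.
No species has a prey at level 4, so no species reaches level 5.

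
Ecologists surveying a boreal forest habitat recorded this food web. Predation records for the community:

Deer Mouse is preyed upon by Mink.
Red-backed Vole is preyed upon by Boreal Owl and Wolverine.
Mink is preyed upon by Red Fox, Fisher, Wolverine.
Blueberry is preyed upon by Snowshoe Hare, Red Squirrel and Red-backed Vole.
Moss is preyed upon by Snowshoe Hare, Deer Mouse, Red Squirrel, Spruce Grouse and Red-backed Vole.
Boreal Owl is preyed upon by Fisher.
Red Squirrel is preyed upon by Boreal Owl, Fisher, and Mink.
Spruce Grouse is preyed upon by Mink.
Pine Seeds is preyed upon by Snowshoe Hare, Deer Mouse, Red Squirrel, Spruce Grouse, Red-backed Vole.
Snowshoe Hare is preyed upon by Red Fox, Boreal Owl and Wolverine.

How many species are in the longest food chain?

One longest chain: Blueberry → Red Squirrel → Boreal Owl → Fisher.
It has 4 species and 3 links.

4 species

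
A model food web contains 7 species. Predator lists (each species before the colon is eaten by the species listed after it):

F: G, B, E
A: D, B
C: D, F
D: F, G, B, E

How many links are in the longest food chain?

3 links

One longest chain: C → D → F → G.
It has 4 species and 3 links.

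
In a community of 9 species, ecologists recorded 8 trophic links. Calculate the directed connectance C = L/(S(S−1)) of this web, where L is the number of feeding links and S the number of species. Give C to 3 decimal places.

The web has S = 9 species and L = 8 feeding links.
C = L / (S(S−1)) = 8 / 72 = 0.1111 ≈ 0.111.

C = 0.111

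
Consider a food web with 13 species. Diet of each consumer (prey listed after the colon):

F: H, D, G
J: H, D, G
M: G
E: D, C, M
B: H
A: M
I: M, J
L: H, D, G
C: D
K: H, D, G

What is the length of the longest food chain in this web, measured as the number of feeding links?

2 links

One longest chain: H → J → I.
It has 3 species and 2 links.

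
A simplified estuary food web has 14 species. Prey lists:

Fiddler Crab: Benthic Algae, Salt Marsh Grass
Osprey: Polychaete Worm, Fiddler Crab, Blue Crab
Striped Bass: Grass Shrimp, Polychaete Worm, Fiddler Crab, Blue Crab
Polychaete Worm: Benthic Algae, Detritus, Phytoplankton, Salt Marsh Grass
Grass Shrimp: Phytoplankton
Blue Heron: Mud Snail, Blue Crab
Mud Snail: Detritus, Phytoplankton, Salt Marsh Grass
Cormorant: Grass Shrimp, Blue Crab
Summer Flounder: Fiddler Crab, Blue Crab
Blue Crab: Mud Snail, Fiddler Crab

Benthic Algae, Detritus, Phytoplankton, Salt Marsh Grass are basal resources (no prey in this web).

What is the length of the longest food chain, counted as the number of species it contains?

4 species

One longest chain: Detritus → Mud Snail → Blue Crab → Osprey.
It has 4 species and 3 links.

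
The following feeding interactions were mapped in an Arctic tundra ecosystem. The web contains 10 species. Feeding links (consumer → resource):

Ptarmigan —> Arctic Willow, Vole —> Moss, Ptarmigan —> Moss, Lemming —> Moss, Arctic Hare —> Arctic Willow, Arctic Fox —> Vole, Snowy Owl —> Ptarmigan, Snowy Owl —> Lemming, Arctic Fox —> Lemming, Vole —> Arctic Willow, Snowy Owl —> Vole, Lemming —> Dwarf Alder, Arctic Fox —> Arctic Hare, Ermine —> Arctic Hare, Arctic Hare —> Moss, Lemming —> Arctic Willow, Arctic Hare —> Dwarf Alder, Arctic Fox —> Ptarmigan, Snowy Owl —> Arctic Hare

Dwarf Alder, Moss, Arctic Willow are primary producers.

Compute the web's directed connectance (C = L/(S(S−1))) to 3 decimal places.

The web has S = 10 species and L = 19 feeding links.
C = L / (S(S−1)) = 19 / 90 = 0.2111 ≈ 0.211.

C = 0.211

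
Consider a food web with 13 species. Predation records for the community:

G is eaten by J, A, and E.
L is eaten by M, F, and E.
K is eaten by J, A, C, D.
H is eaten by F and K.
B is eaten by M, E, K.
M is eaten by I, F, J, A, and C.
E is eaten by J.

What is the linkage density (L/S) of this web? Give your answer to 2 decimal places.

There are L = 21 links among S = 13 species.
L/S = 21/13 = 1.6154 ≈ 1.62.

L/S = 1.62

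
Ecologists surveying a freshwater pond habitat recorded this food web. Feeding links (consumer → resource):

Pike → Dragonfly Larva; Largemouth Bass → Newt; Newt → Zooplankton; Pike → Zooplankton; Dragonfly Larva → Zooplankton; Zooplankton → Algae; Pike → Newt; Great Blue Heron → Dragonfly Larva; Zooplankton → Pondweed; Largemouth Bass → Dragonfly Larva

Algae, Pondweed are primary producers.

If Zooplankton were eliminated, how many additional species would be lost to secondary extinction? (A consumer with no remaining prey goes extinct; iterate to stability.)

5

Remove Zooplankton.
Round 1: Dragonfly Larva (all prey gone), Newt (all prey gone) → extinct.
Round 2: Great Blue Heron (all prey gone), Largemouth Bass (all prey gone), Pike (all prey gone) → extinct.
No further losses. Total secondary extinctions: 5.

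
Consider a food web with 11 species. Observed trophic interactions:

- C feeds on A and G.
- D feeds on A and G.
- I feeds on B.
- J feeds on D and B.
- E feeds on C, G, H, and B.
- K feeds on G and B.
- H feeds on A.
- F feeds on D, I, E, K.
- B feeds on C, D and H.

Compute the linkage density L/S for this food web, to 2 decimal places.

There are L = 21 links among S = 11 species.
L/S = 21/11 = 1.9091 ≈ 1.91.

L/S = 1.91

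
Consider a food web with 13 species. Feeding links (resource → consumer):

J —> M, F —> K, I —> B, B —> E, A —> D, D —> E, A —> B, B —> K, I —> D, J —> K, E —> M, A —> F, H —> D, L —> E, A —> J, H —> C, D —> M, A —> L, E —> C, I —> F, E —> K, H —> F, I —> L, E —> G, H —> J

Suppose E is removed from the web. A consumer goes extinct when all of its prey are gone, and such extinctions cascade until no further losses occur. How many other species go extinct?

Remove E.
Round 1: G (all prey gone) → extinct.
No further losses. Total secondary extinctions: 1.

1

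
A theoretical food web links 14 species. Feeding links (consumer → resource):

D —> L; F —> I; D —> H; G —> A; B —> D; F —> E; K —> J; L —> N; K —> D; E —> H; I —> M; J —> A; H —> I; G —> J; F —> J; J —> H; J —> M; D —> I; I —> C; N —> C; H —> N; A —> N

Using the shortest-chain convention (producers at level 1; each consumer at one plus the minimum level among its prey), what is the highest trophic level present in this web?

4

Producers (level 1): M, C.
Following each consumer down to its lowest-level prey: M → I → D → B (levels 1 through 4).
All prey of B (D 3) are at level 3 or above, so B is at level 1 + 3 = 4.
Every consumer has at least one prey at level 3 or below, so none exceeds level 4.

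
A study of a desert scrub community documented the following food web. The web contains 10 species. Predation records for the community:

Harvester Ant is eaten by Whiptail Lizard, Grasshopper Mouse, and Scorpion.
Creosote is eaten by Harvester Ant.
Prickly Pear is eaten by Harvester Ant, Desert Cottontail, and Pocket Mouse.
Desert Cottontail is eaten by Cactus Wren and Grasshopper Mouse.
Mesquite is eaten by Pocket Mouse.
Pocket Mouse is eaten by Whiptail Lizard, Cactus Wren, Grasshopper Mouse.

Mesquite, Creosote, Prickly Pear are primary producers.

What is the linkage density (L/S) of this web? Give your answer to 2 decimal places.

L/S = 1.30

There are L = 13 links among S = 10 species.
L/S = 13/10 = 1.3000 ≈ 1.30.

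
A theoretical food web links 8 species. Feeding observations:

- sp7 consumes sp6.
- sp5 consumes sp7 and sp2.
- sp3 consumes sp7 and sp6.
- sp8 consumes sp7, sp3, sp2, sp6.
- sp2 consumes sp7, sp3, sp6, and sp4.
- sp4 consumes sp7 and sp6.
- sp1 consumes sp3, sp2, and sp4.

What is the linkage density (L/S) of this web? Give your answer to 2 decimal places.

There are L = 18 links among S = 8 species.
L/S = 18/8 = 2.2500 ≈ 2.25.

L/S = 2.25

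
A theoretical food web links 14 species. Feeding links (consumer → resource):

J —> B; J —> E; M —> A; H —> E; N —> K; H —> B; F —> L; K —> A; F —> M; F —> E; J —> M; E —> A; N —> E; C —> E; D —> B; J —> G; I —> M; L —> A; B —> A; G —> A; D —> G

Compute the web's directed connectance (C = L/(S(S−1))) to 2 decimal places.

C = 0.12

The web has S = 14 species and L = 21 feeding links.
C = L / (S(S−1)) = 21 / 182 = 0.1154 ≈ 0.12.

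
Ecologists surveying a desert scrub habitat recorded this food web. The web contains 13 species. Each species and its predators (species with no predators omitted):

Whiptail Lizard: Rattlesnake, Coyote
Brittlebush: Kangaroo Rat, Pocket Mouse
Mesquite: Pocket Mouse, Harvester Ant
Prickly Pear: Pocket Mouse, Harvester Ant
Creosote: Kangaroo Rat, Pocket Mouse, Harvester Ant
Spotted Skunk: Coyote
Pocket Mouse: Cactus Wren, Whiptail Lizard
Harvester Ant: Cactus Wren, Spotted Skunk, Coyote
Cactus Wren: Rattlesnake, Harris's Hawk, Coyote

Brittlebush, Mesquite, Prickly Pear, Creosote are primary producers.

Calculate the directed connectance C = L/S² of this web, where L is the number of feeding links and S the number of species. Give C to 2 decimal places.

C = 0.12

The web has S = 13 species and L = 20 feeding links.
C = L / S² = 20 / 169 = 0.1183 ≈ 0.12.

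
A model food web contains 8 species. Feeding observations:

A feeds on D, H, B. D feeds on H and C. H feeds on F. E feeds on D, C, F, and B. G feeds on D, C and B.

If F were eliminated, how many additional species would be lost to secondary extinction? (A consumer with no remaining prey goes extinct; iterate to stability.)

1

Remove F.
Round 1: H (all prey gone) → extinct.
No further losses. Total secondary extinctions: 1.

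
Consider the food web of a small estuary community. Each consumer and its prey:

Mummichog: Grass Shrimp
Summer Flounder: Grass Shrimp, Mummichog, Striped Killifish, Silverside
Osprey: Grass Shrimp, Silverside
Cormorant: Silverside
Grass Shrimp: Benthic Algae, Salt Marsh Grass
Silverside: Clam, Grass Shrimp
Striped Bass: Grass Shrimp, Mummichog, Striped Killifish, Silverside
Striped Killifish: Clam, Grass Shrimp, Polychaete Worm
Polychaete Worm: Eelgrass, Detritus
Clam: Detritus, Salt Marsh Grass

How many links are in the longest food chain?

One longest chain: Detritus → Clam → Striped Killifish → Summer Flounder.
It has 4 species and 3 links.

3 links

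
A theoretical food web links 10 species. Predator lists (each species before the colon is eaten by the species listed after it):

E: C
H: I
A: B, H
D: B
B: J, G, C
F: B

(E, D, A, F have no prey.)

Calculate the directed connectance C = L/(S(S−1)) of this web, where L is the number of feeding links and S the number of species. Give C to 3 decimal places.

The web has S = 10 species and L = 9 feeding links.
C = L / (S(S−1)) = 9 / 90 = 0.1000 ≈ 0.100.

C = 0.100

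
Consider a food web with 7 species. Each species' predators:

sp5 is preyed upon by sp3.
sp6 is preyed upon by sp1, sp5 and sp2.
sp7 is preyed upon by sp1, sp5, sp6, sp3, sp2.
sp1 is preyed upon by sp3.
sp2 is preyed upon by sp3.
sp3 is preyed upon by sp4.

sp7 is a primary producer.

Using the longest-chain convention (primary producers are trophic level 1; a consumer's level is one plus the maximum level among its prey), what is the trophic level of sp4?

Trophic level 5

sp7 is a producer → level 1.
sp6 eats sp7 → level 2.
sp5 eats sp6 (level 2); other prey at levels: sp7 1 → level 3.
sp3 eats sp5 (level 3); other prey at levels: sp7 1, sp1 3, sp2 3 → level 4.
sp4 eats sp3 → level 5.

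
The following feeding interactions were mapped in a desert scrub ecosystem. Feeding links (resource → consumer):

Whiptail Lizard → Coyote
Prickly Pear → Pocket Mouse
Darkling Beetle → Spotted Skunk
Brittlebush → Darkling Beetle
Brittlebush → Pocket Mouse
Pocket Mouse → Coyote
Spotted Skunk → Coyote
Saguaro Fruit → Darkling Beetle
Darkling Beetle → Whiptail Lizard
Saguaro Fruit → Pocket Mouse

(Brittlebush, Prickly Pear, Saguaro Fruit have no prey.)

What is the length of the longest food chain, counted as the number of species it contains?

One longest chain: Brittlebush → Darkling Beetle → Whiptail Lizard → Coyote.
It has 4 species and 3 links.

4 species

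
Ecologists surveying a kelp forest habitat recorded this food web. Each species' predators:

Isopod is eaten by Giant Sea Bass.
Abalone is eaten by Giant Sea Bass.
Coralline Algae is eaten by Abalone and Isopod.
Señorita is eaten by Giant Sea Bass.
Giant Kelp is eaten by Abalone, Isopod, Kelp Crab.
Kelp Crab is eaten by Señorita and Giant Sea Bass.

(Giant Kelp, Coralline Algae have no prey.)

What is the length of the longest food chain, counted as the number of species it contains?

One longest chain: Giant Kelp → Kelp Crab → Señorita → Giant Sea Bass.
It has 4 species and 3 links.

4 species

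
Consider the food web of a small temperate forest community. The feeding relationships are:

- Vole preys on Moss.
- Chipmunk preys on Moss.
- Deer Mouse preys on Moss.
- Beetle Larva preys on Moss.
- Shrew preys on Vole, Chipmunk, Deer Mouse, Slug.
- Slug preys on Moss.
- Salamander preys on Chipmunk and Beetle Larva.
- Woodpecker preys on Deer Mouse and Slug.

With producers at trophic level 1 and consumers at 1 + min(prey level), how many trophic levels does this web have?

3

Producers (level 1): Moss.
Following each consumer down to its lowest-level prey: Moss → Chipmunk → Shrew (levels 1 through 3).
All prey of Shrew (Chipmunk 2, Deer Mouse 2, Vole 2, Slug 2) are at level 2 or above, so Shrew is at level 1 + 2 = 3.
Every consumer has at least one prey at level 2 or below, so none exceeds level 3.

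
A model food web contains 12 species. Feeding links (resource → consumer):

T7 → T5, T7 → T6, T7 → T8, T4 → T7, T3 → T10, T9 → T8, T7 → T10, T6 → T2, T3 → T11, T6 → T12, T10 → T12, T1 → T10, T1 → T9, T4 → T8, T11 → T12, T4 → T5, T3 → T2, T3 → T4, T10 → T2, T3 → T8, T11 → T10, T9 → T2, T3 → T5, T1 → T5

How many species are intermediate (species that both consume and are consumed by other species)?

6

Intermediate species (has both prey and predators): T4, T11, T9, T7, T6, T10.
Count: 6.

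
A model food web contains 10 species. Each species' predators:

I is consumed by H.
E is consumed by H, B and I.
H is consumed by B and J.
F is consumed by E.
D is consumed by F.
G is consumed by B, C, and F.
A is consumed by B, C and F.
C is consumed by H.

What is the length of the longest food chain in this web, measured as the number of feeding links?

5 links

One longest chain: D → F → E → I → H → B.
It has 6 species and 5 links.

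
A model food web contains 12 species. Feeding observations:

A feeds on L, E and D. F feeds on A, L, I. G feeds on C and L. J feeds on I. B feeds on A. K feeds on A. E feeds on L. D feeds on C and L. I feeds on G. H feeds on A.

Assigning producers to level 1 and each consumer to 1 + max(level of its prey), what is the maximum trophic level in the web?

4

Producers (level 1): L, C.
L → E → A → H gives H level 4.
No species has a prey at level 4, so no species reaches level 5.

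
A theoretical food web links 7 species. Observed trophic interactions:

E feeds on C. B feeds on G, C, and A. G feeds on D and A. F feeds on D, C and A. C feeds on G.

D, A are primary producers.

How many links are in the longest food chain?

3 links

One longest chain: D → G → C → F.
It has 4 species and 3 links.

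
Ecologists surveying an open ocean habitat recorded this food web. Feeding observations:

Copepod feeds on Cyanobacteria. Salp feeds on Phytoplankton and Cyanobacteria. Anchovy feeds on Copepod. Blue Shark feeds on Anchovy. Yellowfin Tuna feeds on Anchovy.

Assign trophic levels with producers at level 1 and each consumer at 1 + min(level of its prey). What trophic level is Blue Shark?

Cyanobacteria is a producer → level 1.
Copepod eats Cyanobacteria → level 2.
Anchovy eats Copepod → level 3.
Blue Shark eats Anchovy → level 4.
No prey of Blue Shark is below level 3, so 4 is the minimum.

Trophic level 4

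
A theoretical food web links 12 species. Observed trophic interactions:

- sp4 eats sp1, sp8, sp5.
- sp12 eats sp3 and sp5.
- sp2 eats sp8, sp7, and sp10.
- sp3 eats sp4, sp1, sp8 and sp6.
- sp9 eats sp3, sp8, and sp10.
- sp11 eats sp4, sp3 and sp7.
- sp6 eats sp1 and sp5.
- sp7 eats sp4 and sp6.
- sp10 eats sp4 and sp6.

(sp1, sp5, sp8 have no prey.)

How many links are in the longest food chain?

One longest chain: sp1 → sp4 → sp3 → sp12.
It has 4 species and 3 links.

3 links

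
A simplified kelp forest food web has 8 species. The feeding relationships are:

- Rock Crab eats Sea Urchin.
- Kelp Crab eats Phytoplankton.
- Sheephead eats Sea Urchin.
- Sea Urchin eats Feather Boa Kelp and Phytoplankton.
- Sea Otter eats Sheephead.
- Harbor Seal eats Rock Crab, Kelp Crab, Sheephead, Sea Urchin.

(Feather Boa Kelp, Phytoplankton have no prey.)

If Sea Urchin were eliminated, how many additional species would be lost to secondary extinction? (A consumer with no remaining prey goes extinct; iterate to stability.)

Remove Sea Urchin.
Round 1: Sheephead (all prey gone), Rock Crab (all prey gone) → extinct.
Round 2: Sea Otter (all prey gone) → extinct.
No further losses. Total secondary extinctions: 3.

3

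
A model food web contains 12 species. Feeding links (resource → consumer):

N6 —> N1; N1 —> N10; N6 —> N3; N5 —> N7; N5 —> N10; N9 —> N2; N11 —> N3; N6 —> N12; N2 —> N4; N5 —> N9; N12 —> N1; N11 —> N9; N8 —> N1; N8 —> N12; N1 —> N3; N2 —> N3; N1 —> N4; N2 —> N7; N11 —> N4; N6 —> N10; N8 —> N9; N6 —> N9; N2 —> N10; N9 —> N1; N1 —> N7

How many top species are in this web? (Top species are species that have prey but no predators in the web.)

Top species (has prey, but nothing eats it): N10, N7, N4, N3.
Count: 4.

4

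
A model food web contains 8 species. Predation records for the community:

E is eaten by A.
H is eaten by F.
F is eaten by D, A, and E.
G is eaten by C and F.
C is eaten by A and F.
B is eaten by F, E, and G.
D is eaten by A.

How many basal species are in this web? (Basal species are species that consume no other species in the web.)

Basal species (no prey listed): B, H.
Count: 2.

2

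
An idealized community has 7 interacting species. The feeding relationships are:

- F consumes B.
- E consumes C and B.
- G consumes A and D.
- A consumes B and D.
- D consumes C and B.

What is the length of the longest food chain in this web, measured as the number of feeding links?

3 links

One longest chain: B → D → A → G.
It has 4 species and 3 links.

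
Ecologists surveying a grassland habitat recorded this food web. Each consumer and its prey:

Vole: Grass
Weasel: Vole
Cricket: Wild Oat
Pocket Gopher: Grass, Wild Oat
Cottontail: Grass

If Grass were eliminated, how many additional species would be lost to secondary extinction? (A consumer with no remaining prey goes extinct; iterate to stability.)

Remove Grass.
Round 1: Cottontail (all prey gone), Vole (all prey gone) → extinct.
Round 2: Weasel (all prey gone) → extinct.
No further losses. Total secondary extinctions: 3.

3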